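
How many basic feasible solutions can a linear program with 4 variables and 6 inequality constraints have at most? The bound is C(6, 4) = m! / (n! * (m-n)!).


Each vertex corresponds to some choice of n active constraints out of m, so the number of vertices is at most C(m, n) = m! / (n!(m-n)!).
m = 6, n = 4
Numerator: 6 * 5 * 4 * 3
Denominator: 4! = 24
C(6, 4) = 15


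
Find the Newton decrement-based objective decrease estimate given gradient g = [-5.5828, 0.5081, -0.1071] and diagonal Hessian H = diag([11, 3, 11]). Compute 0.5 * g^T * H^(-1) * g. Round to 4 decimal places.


Step 1: H is diagonal, so H^(-1) * g = [-0.5075, 0.1694, -0.0097].
Step 2: g^T H^(-1) g = sum_i g_i^2 / H_ii
  = (-5.5828)^2/11 + (0.5081)^2/3 + (-0.1071)^2/11
  = 2.8334 + 0.0861 + 0.001 = 2.9205
Step 3: Objective decrease = 0.5 * g^T H^(-1) g = 1.4603


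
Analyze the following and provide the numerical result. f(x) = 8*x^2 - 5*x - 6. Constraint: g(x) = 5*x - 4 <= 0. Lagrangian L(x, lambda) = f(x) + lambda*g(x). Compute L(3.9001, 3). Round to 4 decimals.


Step 1: Evaluate f(x).
f(3.9001) = 8*3.9001^2 - 5*3.9001 - 6 = 96.1857
Step 2: Evaluate g(x).
g(3.9001) = 5*3.9001 - 4 = 15.5005
Step 3: Compute Lagrangian.
L = 96.1857 + 3*15.5005 = 142.6872


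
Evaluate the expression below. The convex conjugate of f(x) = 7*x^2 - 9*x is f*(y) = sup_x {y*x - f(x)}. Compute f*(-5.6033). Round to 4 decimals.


f*(y) = sup_x {y*x - a*x^2 - b*x} = sup_x {(y-b)*x - a*x^2}
FOC: (y - b) - 2a*x = 0 => x* = (y - b)/(2a)
x* = (-5.6033 + 9)/(2*7) = 0.2426
f*(-5.6033) = (y-b)^2/(4a) = (-5.6033 + 9)^2/(4*7)
= 11.5376/28 = 0.4121


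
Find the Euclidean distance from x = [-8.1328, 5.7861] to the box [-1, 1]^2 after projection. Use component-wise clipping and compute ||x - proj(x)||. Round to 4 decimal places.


Project each component onto [-1, 1].
clip(-8.1328) = -1.0, clip(5.7861) = 1.0
Projection = [-1.0, 1.0]
Squared diffs: [50.8768, 22.9068]
Distance = sqrt(73.7836) = 8.5897


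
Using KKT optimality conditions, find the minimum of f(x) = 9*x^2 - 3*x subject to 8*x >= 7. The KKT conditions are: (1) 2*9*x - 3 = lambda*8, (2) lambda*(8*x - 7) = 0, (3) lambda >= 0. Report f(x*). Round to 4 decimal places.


Step 1: Try lambda = 0 (constraint inactive).
x_unc = 3/(2*9) = 0.1667
Check: 8*0.1667 = 1.3336 < 7 -- violated!
Step 2: Constraint must be active: 8*x = 7
x* = 7/8 = 0.875
lambda = (2*9*0.875 - 3)/8 = 1.5938
Step 3: Compute optimal value.
f(x*) = 9*0.875^2 - 3*0.875 = 4.2656


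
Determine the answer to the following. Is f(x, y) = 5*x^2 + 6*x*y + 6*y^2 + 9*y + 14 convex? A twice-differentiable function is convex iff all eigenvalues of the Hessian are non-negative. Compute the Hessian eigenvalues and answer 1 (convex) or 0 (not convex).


The Hessian of f(x,y) = 5*x^2 + 6*x*y + 6*y^2 + 9*y + 14 is:
H = [[10, 6], [6, 12]]
Trace = 10 + 12 = 22
Determinant = 10*12 - (6)^2 = 84
Discriminant = (22)^2 - 4*84 = 148.0
Eigenvalues: lambda_1 = 4.9172, lambda_2 = 17.0828
The function is convex.

1


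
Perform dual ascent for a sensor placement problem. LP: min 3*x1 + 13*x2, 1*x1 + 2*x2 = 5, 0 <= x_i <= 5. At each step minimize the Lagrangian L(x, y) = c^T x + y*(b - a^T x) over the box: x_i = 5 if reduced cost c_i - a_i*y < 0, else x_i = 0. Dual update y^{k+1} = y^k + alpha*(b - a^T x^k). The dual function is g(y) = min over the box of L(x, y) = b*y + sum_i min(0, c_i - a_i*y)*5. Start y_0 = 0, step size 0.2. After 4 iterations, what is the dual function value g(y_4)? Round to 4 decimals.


Dual ascent for LP: min 3*x1 + 13*x2, 1*x1 + 2*x2 = 5, 0 <= x_i <= 5
Step 1: y^k = 0.0, reduced costs: (3.0, 13.0)
  x^k = (0.0, 0.0), subgradient = b - a^T x = 5.0
  y^{k+1} = 0.0 + 0.2*5.0 = 1.0
Step 2: y^k = 1.0, reduced costs: (2.0, 11.0)
  x^k = (0.0, 0.0), subgradient = b - a^T x = 5.0
  y^{k+1} = 1.0 + 0.2*5.0 = 2.0
Step 3: y^k = 2.0, reduced costs: (1.0, 9.0)
  x^k = (0.0, 0.0), subgradient = b - a^T x = 5.0
  y^{k+1} = 2.0 + 0.2*5.0 = 3.0
Step 4: y^k = 3.0, reduced costs: (0.0, 7.0)
  x^k = (0.0, 0.0), subgradient = b - a^T x = 5.0
  y^{k+1} = 3.0 + 0.2*5.0 = 4.0
Dual objective at y_4 = 4.0: reduced costs (-1.0, 5.0), box minimizer x = (5.0, 0.0)
g(y_4) = b*y + (c1 - a1*y)*x1 + (c2 - a2*y)*x2 = 5*4.0 + (-1.0)*5.0 + 5.0*0.0 = 20.0 - 5.0 + 0.0 = 15.0


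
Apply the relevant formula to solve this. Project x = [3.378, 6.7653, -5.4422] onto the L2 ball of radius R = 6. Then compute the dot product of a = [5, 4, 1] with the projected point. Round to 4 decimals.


Step 1: Compute ||x|| (intermediates to 6 decimals).
||x|| = sqrt(3.378^2 + 6.7653^2 + (-5.4422)^2) = 9.316529
Step 2: Project.
Since ||x|| > R, scale = R/||x|| = 6/9.316529 = 0.644017, proj(x) = scale * x
proj(x) = [2.175489, 4.356968, -3.504869]
Step 3: Dot product.
a^T * proj(x) = 5*2.175489 + 4*4.356968 + 1*(-3.504869) = 24.8004


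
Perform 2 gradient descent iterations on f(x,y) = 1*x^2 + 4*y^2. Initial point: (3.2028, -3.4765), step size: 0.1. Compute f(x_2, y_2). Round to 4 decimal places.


Gradient descent on f(x,y) = 1*x^2 + 4*y^2.
Starting point: (3.2028, -3.4765), alpha = 0.1
Step 1: grad_x = 2*1*3.2028 = 6.4056, grad_y = 2*4*-3.4765 = -27.812
  x_1 = 3.2028 - 0.1*6.4056 = 2.5622
  y_1 = -3.4765 - 0.1*-27.812 = -0.6953
Step 2: grad_x = 2*1*2.5622 = 5.1245, grad_y = 2*4*-0.6953 = -5.5624
  x_2 = 2.5622 - 0.1*5.1245 = 2.0498
  y_2 = -0.6953 - 0.1*-5.5624 = -0.1391
f(2.0498, -0.1391) = 1*2.0498^2 + 4*(-0.1391)^2 = 4.279


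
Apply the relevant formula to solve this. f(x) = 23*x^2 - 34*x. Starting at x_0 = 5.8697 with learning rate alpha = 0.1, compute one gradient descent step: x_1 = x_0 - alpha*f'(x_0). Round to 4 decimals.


We compute the gradient at x_0 and apply the update.
f'(x) = 46*x - 34
f'(5.8697) = 46*5.8697 - 34 = 236.0062
x_1 = 5.8697 - 0.1*236.0062 = -17.7309


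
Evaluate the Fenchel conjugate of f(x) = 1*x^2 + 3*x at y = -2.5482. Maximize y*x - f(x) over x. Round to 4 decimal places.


f*(y) = sup_x {y*x - a*x^2 - b*x} = sup_x {(y-b)*x - a*x^2}
FOC: (y - b) - 2a*x = 0 => x* = (y - b)/(2a)
x* = (-2.5482 - 3)/(2*1) = -2.7741
f*(-2.5482) = (y-b)^2/(4a) = (-2.5482 - 3)^2/(4*1)
= 30.7825/4 = 7.6956


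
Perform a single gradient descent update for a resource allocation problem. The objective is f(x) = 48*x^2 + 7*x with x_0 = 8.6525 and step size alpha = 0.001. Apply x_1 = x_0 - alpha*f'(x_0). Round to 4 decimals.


We compute the gradient at x_0 and apply the update.
f'(x) = 96*x + 7
f'(8.6525) = 96*8.6525 + 7 = 837.64
x_1 = 8.6525 - 0.001*837.64 = 7.8149


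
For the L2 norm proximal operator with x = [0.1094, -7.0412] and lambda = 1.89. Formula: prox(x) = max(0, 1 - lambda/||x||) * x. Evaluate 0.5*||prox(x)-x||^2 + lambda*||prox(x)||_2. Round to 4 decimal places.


Step 1: Compute ||x||.
||x|| = 7.042
Step 2: Compute scaling factor.
scale = max(0, 1 - 1.89/7.042) = 0.7316
Step 3: prox(x) = [0.08, -5.1514]
||prox(x)|| = 5.152
Step 4: Proximal objective.
0.5*||prox-x||^2 = 1.7861
lambda*||prox|| = 9.7373
Total = 11.5234


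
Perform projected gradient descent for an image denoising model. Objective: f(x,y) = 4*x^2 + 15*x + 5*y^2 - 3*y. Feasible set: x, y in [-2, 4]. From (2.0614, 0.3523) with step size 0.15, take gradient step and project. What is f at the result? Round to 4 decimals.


Step 1: Compute gradient at (2.0614, 0.3523).
grad_x = 2*4*2.0614 + 15 = 31.4912
grad_y = 2*5*0.3523 - 3 = 0.523
Step 2: Gradient step.
x_raw = 2.0614 - 0.15*31.4912 = -2.6623
y_raw = 0.3523 - 0.15*0.523 = 0.2739
Step 3: Project onto [-2, 4].
x_proj = clip(-2.6623) = -2.0
y_proj = clip(0.2739) = 0.2739
Step 4: Evaluate f.
f(-2.0, 0.2739) = -14.4466


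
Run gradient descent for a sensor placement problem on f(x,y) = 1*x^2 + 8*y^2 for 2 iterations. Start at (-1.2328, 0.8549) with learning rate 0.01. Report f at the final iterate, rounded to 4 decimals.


Gradient descent on f(x,y) = 1*x^2 + 8*y^2.
Starting point: (-1.2328, 0.8549), alpha = 0.01
Step 1: grad_x = 2*1*-1.2328 = -2.4656, grad_y = 2*8*0.8549 = 13.6784
  x_1 = -1.2328 - 0.01*-2.4656 = -1.2081
  y_1 = 0.8549 - 0.01*13.6784 = 0.7181
Step 2: grad_x = 2*1*-1.2081 = -2.4163, grad_y = 2*8*0.7181 = 11.4899
  x_2 = -1.2081 - 0.01*-2.4163 = -1.184
  y_2 = 0.7181 - 0.01*11.4899 = 0.6032
f(-1.184, 0.6032) = 1*(-1.184)^2 + 8*0.6032^2 = 4.3128


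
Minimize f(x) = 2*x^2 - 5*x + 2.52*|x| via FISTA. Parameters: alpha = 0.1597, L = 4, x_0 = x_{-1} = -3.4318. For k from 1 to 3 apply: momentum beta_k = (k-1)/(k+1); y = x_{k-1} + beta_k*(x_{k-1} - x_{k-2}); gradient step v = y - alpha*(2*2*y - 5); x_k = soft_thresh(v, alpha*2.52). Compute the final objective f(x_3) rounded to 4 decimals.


FISTA on f(x) = 2*x^2 - 5*x + 2.52*|x|
L = 4, alpha = 0.1597
Iteration 1: beta = 0.0, y = -3.4318 + 0.0*(-3.4318 + 3.4318) = -3.4318
  grad(y) = -18.7272, v = y - alpha*grad = -0.4411
  prox(v) = soft_thresh(-0.4411, 0.4024) = -0.0386
Iteration 2: beta = 0.3333, y = -0.0386 + 0.3333*(-0.0386 + 3.4318) = 1.0924
  grad(y) = -0.6303, v = y - alpha*grad = 1.1931
  prox(v) = soft_thresh(1.1931, 0.4024) = 0.7906
Iteration 3: beta = 0.5, y = 0.7906 + 0.5*(0.7906 + 0.0386) = 1.2053
  grad(y) = -0.1789, v = y - alpha*grad = 1.2338
  prox(v) = soft_thresh(1.2338, 0.4024) = 0.8314
f(x_3) = 2*0.8314^2 - 5*0.8314 + 2.52*|0.8314| = -0.6794


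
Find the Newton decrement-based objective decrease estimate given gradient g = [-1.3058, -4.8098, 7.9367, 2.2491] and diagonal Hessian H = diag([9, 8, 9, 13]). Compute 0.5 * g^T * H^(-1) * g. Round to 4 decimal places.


Step 1: H is diagonal, so H^(-1) * g = [-0.1451, -0.6012, 0.8819, 0.173].
Step 2: g^T H^(-1) g = sum_i g_i^2 / H_ii
  = (-1.3058)^2/9 + (-4.8098)^2/8 + (7.9367)^2/9 + (2.2491)^2/13
  = 0.1895 + 2.8918 + 6.999 + 0.3891 = 10.4694
Step 3: Objective decrease = 0.5 * g^T H^(-1) g = 5.2347


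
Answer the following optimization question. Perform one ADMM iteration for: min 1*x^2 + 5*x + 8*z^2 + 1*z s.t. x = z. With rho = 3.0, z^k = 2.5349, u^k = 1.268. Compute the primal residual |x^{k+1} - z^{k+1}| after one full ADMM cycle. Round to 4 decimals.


ADMM iteration with rho = 3.0, z^k = 2.5349, u^k = 1.268
Step 1: x-update.
Minimize 1*x^2 + 5*x + (3.0/2)*(x - 2.5349 + 1.268)^2
FOC: (2*1 + 3.0)*x = -5 + 3.0*(2.5349 - 1.268)
x^{k+1} = -0.2399
Step 2: z-update.
Minimize 8*z^2 + 1*z + (3.0/2)*(-0.2399 - z + 1.268)^2
FOC: (2*8 + 3.0)*z = -1 + 3.0*(-0.2399 + 1.268)
z^{k+1} = 0.1097
Step 3: u-update.
u^{k+1} = 1.268 - 0.2399 - 0.1097 = 0.9184
Step 4: Primal residual = |-0.2399 - 0.1097| = 0.3496


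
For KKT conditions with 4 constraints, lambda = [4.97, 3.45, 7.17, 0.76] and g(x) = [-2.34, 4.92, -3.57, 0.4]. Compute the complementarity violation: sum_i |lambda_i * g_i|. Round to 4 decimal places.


KKT complementary slackness check:
lambda_1 * g_1 = 4.97 * -2.34 = -11.6298
lambda_2 * g_2 = 3.45 * 4.92 = 16.974
lambda_3 * g_3 = 7.17 * -3.57 = -25.5969
lambda_4 * g_4 = 0.76 * 0.4 = 0.304
Total violation = 11.6298 + 16.974 + 25.5969 + 0.304 = 54.5047


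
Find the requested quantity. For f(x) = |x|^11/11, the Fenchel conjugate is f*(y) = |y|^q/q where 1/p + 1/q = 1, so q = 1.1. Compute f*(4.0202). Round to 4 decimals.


The conjugate exponent q satisfies 1/p + 1/q = 1.
p = 11, so q = 11/(11 - 1) = 1.1
|y|^q = 4.0202^1.1 = 4.6203
f*(4.0202) = 4.6203 / 1.1 = 4.2003


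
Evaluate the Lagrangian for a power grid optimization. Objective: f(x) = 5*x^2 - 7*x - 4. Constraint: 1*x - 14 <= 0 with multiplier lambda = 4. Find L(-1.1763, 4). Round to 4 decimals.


Step 1: Evaluate f(x).
f(-1.1763) = 5*(-1.1763)^2 - 7*(-1.1763) - 4 = 11.1525
Step 2: Evaluate g(x).
g(-1.1763) = 1*-1.1763 - 14 = -15.1763
Step 3: Compute Lagrangian.
L = 11.1525 + 4*-15.1763 = -49.5527


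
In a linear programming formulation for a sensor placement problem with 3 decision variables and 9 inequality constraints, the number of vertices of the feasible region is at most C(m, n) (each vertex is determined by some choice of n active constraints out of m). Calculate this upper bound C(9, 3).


Each vertex corresponds to some choice of n active constraints out of m, so the number of vertices is at most C(m, n) = m! / (n!(m-n)!).
m = 9, n = 3
Numerator: 9 * 8 * 7
Denominator: 3! = 6
C(9, 3) = 84


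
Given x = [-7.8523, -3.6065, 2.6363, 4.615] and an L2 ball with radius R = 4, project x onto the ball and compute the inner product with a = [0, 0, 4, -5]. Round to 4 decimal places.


Step 1: Compute ||x|| (intermediates to 6 decimals).
||x|| = sqrt((-7.8523)^2 + (-3.6065)^2 + 2.6363^2 + 4.615^2) = 10.144642
Step 2: Project.
Since ||x|| > R, scale = R/||x|| = 4/10.144642 = 0.394297, proj(x) = scale * x
proj(x) = [-3.096138, -1.422032, 1.039485, 1.819681]
Step 3: Dot product.
a^T * proj(x) = 0*(-3.096138) + 0*(-1.422032) + 4*1.039485 - 5*1.819681 = -4.9405


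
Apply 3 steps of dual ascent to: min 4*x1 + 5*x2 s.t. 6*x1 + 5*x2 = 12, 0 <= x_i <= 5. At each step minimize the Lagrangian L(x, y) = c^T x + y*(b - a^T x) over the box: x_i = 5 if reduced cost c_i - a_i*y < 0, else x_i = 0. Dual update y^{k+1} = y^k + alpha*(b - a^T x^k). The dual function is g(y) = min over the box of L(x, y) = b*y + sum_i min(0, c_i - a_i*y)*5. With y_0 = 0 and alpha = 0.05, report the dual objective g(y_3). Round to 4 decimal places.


Dual ascent for LP: min 4*x1 + 5*x2, 6*x1 + 5*x2 = 12, 0 <= x_i <= 5
Step 1: y^k = 0.0, reduced costs: (4.0, 5.0)
  x^k = (0.0, 0.0), subgradient = b - a^T x = 12.0
  y^{k+1} = 0.0 + 0.05*12.0 = 0.6
Step 2: y^k = 0.6, reduced costs: (0.4, 2.0)
  x^k = (0.0, 0.0), subgradient = b - a^T x = 12.0
  y^{k+1} = 0.6 + 0.05*12.0 = 1.2
Step 3: y^k = 1.2, reduced costs: (-3.2, -1.0)
  x^k = (5.0, 5.0), subgradient = b - a^T x = -43.0
  y^{k+1} = 1.2 + 0.05*-43.0 = -0.95
Dual objective at y_3 = -0.95: reduced costs (9.7, 9.75), box minimizer x = (0.0, 0.0)
g(y_3) = b*y + (c1 - a1*y)*x1 + (c2 - a2*y)*x2 = 12*(-0.95) + 9.7*0.0 + 9.75*0.0 = -11.4 + 0.0 + 0.0 = -11.4


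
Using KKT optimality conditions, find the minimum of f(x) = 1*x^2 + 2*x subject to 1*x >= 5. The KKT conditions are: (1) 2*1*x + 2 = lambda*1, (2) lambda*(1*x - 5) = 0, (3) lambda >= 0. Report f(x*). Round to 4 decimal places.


Step 1: Try lambda = 0 (constraint inactive).
x_unc = -2/(2*1) = -1.0
Check: 1*-1.0 = -1.0 < 5 -- violated!
Step 2: Constraint must be active: 1*x = 5
x* = 5/1 = 5.0
lambda = (2*1*5.0 + 2)/1 = 12.0
Step 3: Compute optimal value.
f(x*) = 1*5.0^2 + 2*5.0 = 35.0


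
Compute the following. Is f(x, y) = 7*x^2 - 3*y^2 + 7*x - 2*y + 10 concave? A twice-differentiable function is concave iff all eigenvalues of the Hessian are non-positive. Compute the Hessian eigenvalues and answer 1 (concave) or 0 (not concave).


The Hessian of f(x,y) = 7*x^2 - 3*y^2 + 7*x - 2*y + 10 is:
H = [[14, 0], [0, -6]]
Trace = 14 - 6 = 8
Determinant = 14*-6 - (0)^2 = -84
Discriminant = (8)^2 - 4*-84 = 400.0
Eigenvalues: lambda_1 = -6.0, lambda_2 = 14.0
The function is not concave.

0


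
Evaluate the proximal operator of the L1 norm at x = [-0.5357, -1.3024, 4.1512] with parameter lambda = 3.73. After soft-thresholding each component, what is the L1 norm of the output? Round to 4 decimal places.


Soft-thresholding with lambda = 3.73:
prox(-0.5357) = sign(-0.5357)*max(|-0.5357| - 3.73, 0) = 0.0
prox(-1.3024) = sign(-1.3024)*max(|-1.3024| - 3.73, 0) = 0.0
prox(4.1512) = sign(4.1512)*max(|4.1512| - 3.73, 0) = 0.4212
prox(x) = [0.0, 0.0, 0.4212]
||prox(x)||_1 = 0.0 + 0.0 + 0.4212 = 0.4212


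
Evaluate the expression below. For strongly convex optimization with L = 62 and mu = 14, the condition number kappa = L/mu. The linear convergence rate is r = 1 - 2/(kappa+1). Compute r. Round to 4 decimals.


Step 1: Compute the condition number.
kappa = L/mu = 62/14 = 4.4286
Step 2: Compute the convergence rate.
r = 1 - 2/(kappa + 1) = 1 - 2*mu/(L + mu) = (L - mu)/(L + mu) = 48/76 = 0.6316


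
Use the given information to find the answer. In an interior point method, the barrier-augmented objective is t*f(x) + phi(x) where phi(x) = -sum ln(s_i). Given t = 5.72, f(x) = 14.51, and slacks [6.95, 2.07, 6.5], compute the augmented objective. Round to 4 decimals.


Step 1: Compute log-barrier.
ln values: [1.9387, 0.7275, 1.8718]
phi = -(1.9387 + 0.7275 + 1.8718) = -4.5381
Step 2: Compute augmented objective.
t*f(x) = 5.72*14.51 = 82.9972
Total = 82.9972 - 4.5381 = 78.4591


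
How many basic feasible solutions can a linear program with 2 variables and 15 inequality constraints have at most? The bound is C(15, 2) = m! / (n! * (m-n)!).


Each vertex corresponds to some choice of n active constraints out of m, so the number of vertices is at most C(m, n) = m! / (n!(m-n)!).
m = 15, n = 2
Numerator: 15 * 14
Denominator: 2! = 2
C(15, 2) = 105


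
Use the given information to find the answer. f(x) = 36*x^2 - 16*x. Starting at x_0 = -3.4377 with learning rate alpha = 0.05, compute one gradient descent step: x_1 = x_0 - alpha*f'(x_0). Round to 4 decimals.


We compute the gradient at x_0 and apply the update.
f'(x) = 72*x - 16
f'(-3.4377) = 72*-3.4377 - 16 = -263.5144
x_1 = -3.4377 - 0.05*-263.5144 = 9.738


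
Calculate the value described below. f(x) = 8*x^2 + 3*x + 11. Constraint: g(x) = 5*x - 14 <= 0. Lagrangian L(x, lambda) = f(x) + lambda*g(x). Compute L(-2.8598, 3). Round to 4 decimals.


Step 1: Evaluate f(x).
f(-2.8598) = 8*(-2.8598)^2 + 3*(-2.8598) + 11 = 67.8482
Step 2: Evaluate g(x).
g(-2.8598) = 5*-2.8598 - 14 = -28.299
Step 3: Compute Lagrangian.
L = 67.8482 + 3*-28.299 = -17.0488


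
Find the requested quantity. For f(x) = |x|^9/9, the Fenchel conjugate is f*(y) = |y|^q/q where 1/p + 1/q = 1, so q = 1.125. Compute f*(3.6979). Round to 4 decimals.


The conjugate exponent q satisfies 1/p + 1/q = 1.
p = 9, so q = 9/(9 - 1) = 1.125
|y|^q = 3.6979^1.125 = 4.3546
f*(3.6979) = 4.3546 / 1.125 = 3.8708


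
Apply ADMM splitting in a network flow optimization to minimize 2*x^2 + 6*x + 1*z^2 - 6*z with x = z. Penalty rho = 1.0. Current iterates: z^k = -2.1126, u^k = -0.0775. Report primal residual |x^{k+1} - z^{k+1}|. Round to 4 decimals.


ADMM iteration with rho = 1.0, z^k = -2.1126, u^k = -0.0775
Step 1: x-update.
Minimize 2*x^2 + 6*x + (1.0/2)*(x + 2.1126 - 0.0775)^2
FOC: (2*2 + 1.0)*x = -6 + 1.0*(-2.1126 + 0.0775)
x^{k+1} = -1.607
Step 2: z-update.
Minimize 1*z^2 - 6*z + (1.0/2)*(-1.607 - z - 0.0775)^2
FOC: (2*1 + 1.0)*z = 6 + 1.0*(-1.607 - 0.0775)
z^{k+1} = 1.4385
Step 3: u-update.
u^{k+1} = -0.0775 - 1.607 - 1.4385 = -3.123
Step 4: Primal residual = |-1.607 - 1.4385| = 3.0455


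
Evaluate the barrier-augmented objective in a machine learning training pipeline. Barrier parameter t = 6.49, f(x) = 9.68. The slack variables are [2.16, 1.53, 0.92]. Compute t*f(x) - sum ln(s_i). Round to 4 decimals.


Step 1: Compute log-barrier.
ln values: [0.7701, 0.4253, -0.0834]
phi = -(0.7701 + 0.4253 - 0.0834) = -1.112
Step 2: Compute augmented objective.
t*f(x) = 6.49*9.68 = 62.8232
Total = 62.8232 - 1.112 = 61.7112


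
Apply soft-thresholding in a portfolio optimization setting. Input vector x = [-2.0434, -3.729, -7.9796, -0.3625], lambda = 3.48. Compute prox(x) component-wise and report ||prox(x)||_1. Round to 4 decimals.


Soft-thresholding with lambda = 3.48:
prox(-2.0434) = sign(-2.0434)*max(|-2.0434| - 3.48, 0) = 0.0
prox(-3.729) = sign(-3.729)*max(|-3.729| - 3.48, 0) = -0.249
prox(-7.9796) = sign(-7.9796)*max(|-7.9796| - 3.48, 0) = -4.4996
prox(-0.3625) = sign(-0.3625)*max(|-0.3625| - 3.48, 0) = 0.0
prox(x) = [0.0, -0.249, -4.4996, 0.0]
||prox(x)||_1 = 0.0 + 0.249 + 4.4996 + 0.0 = 4.7486


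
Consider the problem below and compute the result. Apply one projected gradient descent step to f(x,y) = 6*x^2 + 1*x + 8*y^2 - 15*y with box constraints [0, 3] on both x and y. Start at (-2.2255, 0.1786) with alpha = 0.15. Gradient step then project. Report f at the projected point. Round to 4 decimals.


Step 1: Compute gradient at (-2.2255, 0.1786).
grad_x = 2*6*-2.2255 + 1 = -25.706
grad_y = 2*8*0.1786 - 15 = -12.1424
Step 2: Gradient step.
x_raw = -2.2255 - 0.15*-25.706 = 1.6304
y_raw = 0.1786 - 0.15*-12.1424 = 2.0
Step 3: Project onto [0, 3].
x_proj = clip(1.6304) = 1.6304
y_proj = clip(2.0) = 2.0
Step 4: Evaluate f.
f(1.6304, 2.0) = 19.5789


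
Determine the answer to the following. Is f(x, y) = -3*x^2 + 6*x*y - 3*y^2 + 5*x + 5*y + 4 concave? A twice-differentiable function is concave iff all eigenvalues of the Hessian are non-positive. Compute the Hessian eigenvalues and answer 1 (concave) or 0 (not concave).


The Hessian of f(x,y) = -3*x^2 + 6*x*y - 3*y^2 + 5*x + 5*y + 4 is:
H = [[-6, 6], [6, -6]]
Trace = -6 - 6 = -12
Determinant = -6*-6 - (6)^2 = 0
Discriminant = (-12)^2 - 4*0 = 144.0
Eigenvalues: lambda_1 = -12.0, lambda_2 = 0.0
The function is concave.

1


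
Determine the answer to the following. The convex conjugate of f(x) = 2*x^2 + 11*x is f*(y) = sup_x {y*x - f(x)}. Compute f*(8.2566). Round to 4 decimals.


f*(y) = sup_x {y*x - a*x^2 - b*x} = sup_x {(y-b)*x - a*x^2}
FOC: (y - b) - 2a*x = 0 => x* = (y - b)/(2a)
x* = (8.2566 - 11)/(2*2) = -0.6859
f*(8.2566) = (y-b)^2/(4a) = (8.2566 - 11)^2/(4*2)
= 7.5262/8 = 0.9408


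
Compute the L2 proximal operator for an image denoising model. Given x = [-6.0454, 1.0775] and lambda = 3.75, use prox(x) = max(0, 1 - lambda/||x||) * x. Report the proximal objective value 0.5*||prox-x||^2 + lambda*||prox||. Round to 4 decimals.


Step 1: Compute ||x||.
||x|| = 6.1407
Step 2: Compute scaling factor.
scale = max(0, 1 - 3.75/6.1407) = 0.3893
Step 3: prox(x) = [-2.3536, 0.4195]
||prox(x)|| = 2.3907
Step 4: Proximal objective.
0.5*||prox-x||^2 = 7.0313
lambda*||prox|| = 8.9651
Total = 15.9963


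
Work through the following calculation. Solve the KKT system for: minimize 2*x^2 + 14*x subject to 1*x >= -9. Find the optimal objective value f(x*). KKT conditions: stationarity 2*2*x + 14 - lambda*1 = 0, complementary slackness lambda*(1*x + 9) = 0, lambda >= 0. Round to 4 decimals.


Step 1: Try lambda = 0 (constraint inactive).
Stationarity: 2*2*x + 14 = 0
x* = -14/(2*2) = -3.5
Check constraint: 1*-3.5 = -3.5 >= -9 -- satisfied.
Step 2: Compute optimal value.
f(x*) = 2*(-3.5)^2 + 14*(-3.5) = -24.5


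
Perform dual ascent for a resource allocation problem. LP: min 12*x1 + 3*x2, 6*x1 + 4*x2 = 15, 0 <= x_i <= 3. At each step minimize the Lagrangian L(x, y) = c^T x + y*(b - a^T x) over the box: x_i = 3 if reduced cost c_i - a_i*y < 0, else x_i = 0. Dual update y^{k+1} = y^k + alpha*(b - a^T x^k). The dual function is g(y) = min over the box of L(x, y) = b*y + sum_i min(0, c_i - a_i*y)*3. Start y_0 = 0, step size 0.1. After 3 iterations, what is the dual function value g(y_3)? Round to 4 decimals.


Dual ascent for LP: min 12*x1 + 3*x2, 6*x1 + 4*x2 = 15, 0 <= x_i <= 3
Step 1: y^k = 0.0, reduced costs: (12.0, 3.0)
  x^k = (0.0, 0.0), subgradient = b - a^T x = 15.0
  y^{k+1} = 0.0 + 0.1*15.0 = 1.5
Step 2: y^k = 1.5, reduced costs: (3.0, -3.0)
  x^k = (0.0, 3.0), subgradient = b - a^T x = 3.0
  y^{k+1} = 1.5 + 0.1*3.0 = 1.8
Step 3: y^k = 1.8, reduced costs: (1.2, -4.2)
  x^k = (0.0, 3.0), subgradient = b - a^T x = 3.0
  y^{k+1} = 1.8 + 0.1*3.0 = 2.1
Dual objective at y_3 = 2.1: reduced costs (-0.6, -5.4), box minimizer x = (3.0, 3.0)
g(y_3) = b*y + (c1 - a1*y)*x1 + (c2 - a2*y)*x2 = 15*2.1 + (-0.6)*3.0 + (-5.4)*3.0 = 31.5 - 1.8 - 16.2 = 13.5


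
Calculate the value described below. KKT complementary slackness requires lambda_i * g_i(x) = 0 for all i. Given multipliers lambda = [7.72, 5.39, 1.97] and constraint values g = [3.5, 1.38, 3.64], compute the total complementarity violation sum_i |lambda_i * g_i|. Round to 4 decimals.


KKT complementary slackness check:
lambda_1 * g_1 = 7.72 * 3.5 = 27.02
lambda_2 * g_2 = 5.39 * 1.38 = 7.4382
lambda_3 * g_3 = 1.97 * 3.64 = 7.1708
Total violation = 27.02 + 7.4382 + 7.1708 = 41.629


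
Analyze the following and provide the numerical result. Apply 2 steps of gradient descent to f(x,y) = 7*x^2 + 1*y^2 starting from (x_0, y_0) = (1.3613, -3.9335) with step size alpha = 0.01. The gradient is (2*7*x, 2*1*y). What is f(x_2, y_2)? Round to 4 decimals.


Gradient descent on f(x,y) = 7*x^2 + 1*y^2.
Starting point: (1.3613, -3.9335), alpha = 0.01
Step 1: grad_x = 2*7*1.3613 = 19.0582, grad_y = 2*1*-3.9335 = -7.867
  x_1 = 1.3613 - 0.01*19.0582 = 1.1707
  y_1 = -3.9335 - 0.01*-7.867 = -3.8548
Step 2: grad_x = 2*7*1.1707 = 16.3901, grad_y = 2*1*-3.8548 = -7.7097
  x_2 = 1.1707 - 0.01*16.3901 = 1.0068
  y_2 = -3.8548 - 0.01*-7.7097 = -3.7777
f(1.0068, -3.7777) = 7*1.0068^2 + 1*(-3.7777)^2 = 21.367


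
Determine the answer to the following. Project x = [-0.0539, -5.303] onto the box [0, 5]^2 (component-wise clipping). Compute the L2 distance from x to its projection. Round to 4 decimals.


Project each component onto [0, 5].
clip(-0.0539) = 0.0, clip(-5.303) = 0.0
Projection = [0.0, 0.0]
Squared diffs: [0.0029, 28.1218]
Distance = sqrt(28.1247) = 5.3033


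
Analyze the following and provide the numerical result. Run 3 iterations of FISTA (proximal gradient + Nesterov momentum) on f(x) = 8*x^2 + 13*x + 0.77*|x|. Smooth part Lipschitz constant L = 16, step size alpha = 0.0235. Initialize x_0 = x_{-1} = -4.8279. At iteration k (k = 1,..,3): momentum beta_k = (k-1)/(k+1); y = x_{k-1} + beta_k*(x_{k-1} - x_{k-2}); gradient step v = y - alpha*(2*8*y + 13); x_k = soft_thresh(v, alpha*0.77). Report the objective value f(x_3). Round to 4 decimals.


FISTA on f(x) = 8*x^2 + 13*x + 0.77*|x|
L = 16, alpha = 0.0235
Iteration 1: beta = 0.0, y = -4.8279 + 0.0*(-4.8279 + 4.8279) = -4.8279
  grad(y) = -64.2464, v = y - alpha*grad = -3.3181
  prox(v) = soft_thresh(-3.3181, 0.0181) = -3.3
Iteration 2: beta = 0.3333, y = -3.3 + 0.3333*(-3.3 + 4.8279) = -2.7907
  grad(y) = -31.6515, v = y - alpha*grad = -2.0469
  prox(v) = soft_thresh(-2.0469, 0.0181) = -2.0288
Iteration 3: beta = 0.5, y = -2.0288 + 0.5*(-2.0288 + 3.3) = -1.3932
  grad(y) = -9.2914, v = y - alpha*grad = -1.1749
  prox(v) = soft_thresh(-1.1749, 0.0181) = -1.1568
f(x_3) = 8*(-1.1568)^2 + 13*(-1.1568) + 0.77*|-1.1568| = -3.4424


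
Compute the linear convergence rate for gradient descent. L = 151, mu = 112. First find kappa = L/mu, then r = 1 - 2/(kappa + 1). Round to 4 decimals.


Step 1: Compute the condition number.
kappa = L/mu = 151/112 = 1.3482
Step 2: Compute the convergence rate.
r = 1 - 2/(kappa + 1) = 1 - 2*mu/(L + mu) = (L - mu)/(L + mu) = 39/263 = 0.1483


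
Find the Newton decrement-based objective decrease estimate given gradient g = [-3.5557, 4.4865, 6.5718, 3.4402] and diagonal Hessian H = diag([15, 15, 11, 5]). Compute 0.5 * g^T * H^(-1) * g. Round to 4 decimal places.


Step 1: H is diagonal, so H^(-1) * g = [-0.237, 0.2991, 0.5974, 0.688].
Step 2: g^T H^(-1) g = sum_i g_i^2 / H_ii
  = (-3.5557)^2/15 + (4.4865)^2/15 + (6.5718)^2/11 + (3.4402)^2/5
  = 0.8429 + 1.3419 + 3.9262 + 2.367 = 8.478
Step 3: Objective decrease = 0.5 * g^T H^(-1) g = 4.239


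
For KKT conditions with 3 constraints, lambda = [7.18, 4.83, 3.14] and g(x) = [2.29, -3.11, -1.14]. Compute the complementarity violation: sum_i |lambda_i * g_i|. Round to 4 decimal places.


KKT complementary slackness check:
lambda_1 * g_1 = 7.18 * 2.29 = 16.4422
lambda_2 * g_2 = 4.83 * -3.11 = -15.0213
lambda_3 * g_3 = 3.14 * -1.14 = -3.5796
Total violation = 16.4422 + 15.0213 + 3.5796 = 35.0431


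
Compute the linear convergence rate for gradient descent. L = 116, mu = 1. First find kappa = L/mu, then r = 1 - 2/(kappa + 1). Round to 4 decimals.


Step 1: Compute the condition number.
kappa = L/mu = 116/1 = 116.0
Step 2: Compute the convergence rate.
r = 1 - 2/(kappa + 1) = 1 - 2*mu/(L + mu) = (L - mu)/(L + mu) = 115/117 = 0.9829


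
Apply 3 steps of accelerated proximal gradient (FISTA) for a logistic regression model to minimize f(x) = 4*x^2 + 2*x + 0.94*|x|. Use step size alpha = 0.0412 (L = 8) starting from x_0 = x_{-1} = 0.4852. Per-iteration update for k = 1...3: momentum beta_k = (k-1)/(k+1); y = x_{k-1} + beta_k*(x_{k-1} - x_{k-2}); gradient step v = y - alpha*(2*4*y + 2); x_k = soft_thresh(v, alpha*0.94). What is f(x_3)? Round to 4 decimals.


FISTA on f(x) = 4*x^2 + 2*x + 0.94*|x|
L = 8, alpha = 0.0412
Iteration 1: beta = 0.0, y = 0.4852 + 0.0*(0.4852 - 0.4852) = 0.4852
  grad(y) = 5.8816, v = y - alpha*grad = 0.2429
  prox(v) = soft_thresh(0.2429, 0.0387) = 0.2042
Iteration 2: beta = 0.3333, y = 0.2042 + 0.3333*(0.2042 - 0.4852) = 0.1105
  grad(y) = 2.8837, v = y - alpha*grad = -0.0083
  prox(v) = soft_thresh(-0.0083, 0.0387) = 0.0
Iteration 3: beta = 0.5, y = 0.0 + 0.5*(0.0 - 0.2042) = -0.1021
  grad(y) = 1.1834, v = y - alpha*grad = -0.1508
  prox(v) = soft_thresh(-0.1508, 0.0387) = -0.1121
f(x_3) = 4*(-0.1121)^2 + 2*(-0.1121) + 0.94*|-0.1121| = -0.0686


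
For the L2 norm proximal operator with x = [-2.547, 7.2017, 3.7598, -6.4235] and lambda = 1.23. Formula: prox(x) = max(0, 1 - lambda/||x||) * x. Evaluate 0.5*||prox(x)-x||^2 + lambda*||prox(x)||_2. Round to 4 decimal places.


Step 1: Compute ||x||.
||x|| = 10.6653
Step 2: Compute scaling factor.
scale = max(0, 1 - 1.23/10.6653) = 0.8847
Step 3: prox(x) = [-2.2533, 6.3711, 3.3262, -5.6827]
||prox(x)|| = 9.4353
Step 4: Proximal objective.
0.5*||prox-x||^2 = 0.7565
lambda*||prox|| = 11.6054
Total = 12.3619


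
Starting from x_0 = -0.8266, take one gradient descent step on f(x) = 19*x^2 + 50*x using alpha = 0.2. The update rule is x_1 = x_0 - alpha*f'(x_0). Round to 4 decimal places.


We compute the gradient at x_0 and apply the update.
f'(x) = 38*x + 50
f'(-0.8266) = 38*-0.8266 + 50 = 18.5892
x_1 = -0.8266 - 0.2*18.5892 = -4.5444


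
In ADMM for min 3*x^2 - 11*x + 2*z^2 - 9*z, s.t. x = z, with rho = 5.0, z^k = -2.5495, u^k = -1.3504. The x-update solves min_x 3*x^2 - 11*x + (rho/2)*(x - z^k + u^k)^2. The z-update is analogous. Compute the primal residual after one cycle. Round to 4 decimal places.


ADMM iteration with rho = 5.0, z^k = -2.5495, u^k = -1.3504
Step 1: x-update.
Minimize 3*x^2 - 11*x + (5.0/2)*(x + 2.5495 - 1.3504)^2
FOC: (2*3 + 5.0)*x = 11 + 5.0*(-2.5495 + 1.3504)
x^{k+1} = 0.455
Step 2: z-update.
Minimize 2*z^2 - 9*z + (5.0/2)*(0.455 - z - 1.3504)^2
FOC: (2*2 + 5.0)*z = 9 + 5.0*(0.455 - 1.3504)
z^{k+1} = 0.5025
Step 3: u-update.
u^{k+1} = -1.3504 + 0.455 - 0.5025 = -1.398
Step 4: Primal residual = |0.455 - 0.5025| = 0.0476


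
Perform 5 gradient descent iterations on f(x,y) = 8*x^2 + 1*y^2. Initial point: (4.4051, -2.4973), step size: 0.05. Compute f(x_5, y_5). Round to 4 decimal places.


Gradient descent on f(x,y) = 8*x^2 + 1*y^2.
Starting point: (4.4051, -2.4973), alpha = 0.05
Step 1: grad_x = 2*8*4.4051 = 70.4816, grad_y = 2*1*-2.4973 = -4.9946
  x_1 = 4.4051 - 0.05*70.4816 = 0.881
  y_1 = -2.4973 - 0.05*-4.9946 = -2.2476
Step 2: grad_x = 2*8*0.881 = 14.0963, grad_y = 2*1*-2.2476 = -4.4951
  x_2 = 0.881 - 0.05*14.0963 = 0.1762
  y_2 = -2.2476 - 0.05*-4.4951 = -2.0228
Step 3: grad_x = 2*8*0.1762 = 2.8193, grad_y = 2*1*-2.0228 = -4.0456
  x_3 = 0.1762 - 0.05*2.8193 = 0.0352
  y_3 = -2.0228 - 0.05*-4.0456 = -1.8205
Step 4: grad_x = 2*8*0.0352 = 0.5639, grad_y = 2*1*-1.8205 = -3.6411
  x_4 = 0.0352 - 0.05*0.5639 = 0.007
  y_4 = -1.8205 - 0.05*-3.6411 = -1.6385
Step 5: grad_x = 2*8*0.007 = 0.1128, grad_y = 2*1*-1.6385 = -3.277
  x_5 = 0.007 - 0.05*0.1128 = 0.0014
  y_5 = -1.6385 - 0.05*-3.277 = -1.4746
f(0.0014, -1.4746) = 8*0.0014^2 + 1*(-1.4746)^2 = 2.1746


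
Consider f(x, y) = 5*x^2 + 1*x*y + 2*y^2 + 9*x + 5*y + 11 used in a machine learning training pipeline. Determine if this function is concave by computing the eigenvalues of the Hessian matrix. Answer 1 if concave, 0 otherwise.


The Hessian of f(x,y) = 5*x^2 + 1*x*y + 2*y^2 + 9*x + 5*y + 11 is:
H = [[10, 1], [1, 4]]
Trace = 10 + 4 = 14
Determinant = 10*4 - (1)^2 = 39
Discriminant = (14)^2 - 4*39 = 40.0
Eigenvalues: lambda_1 = 3.8377, lambda_2 = 10.1623
The function is not concave.

0


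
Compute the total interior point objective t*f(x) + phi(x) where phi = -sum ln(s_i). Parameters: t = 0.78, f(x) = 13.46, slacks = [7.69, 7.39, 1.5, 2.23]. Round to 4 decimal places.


Step 1: Compute log-barrier.
ln values: [2.0399, 2.0001, 0.4055, 0.802]
phi = -(2.0399 + 2.0001 + 0.4055 + 0.802) = -5.2475
Step 2: Compute augmented objective.
t*f(x) = 0.78*13.46 = 10.4988
Total = 10.4988 - 5.2475 = 5.2513


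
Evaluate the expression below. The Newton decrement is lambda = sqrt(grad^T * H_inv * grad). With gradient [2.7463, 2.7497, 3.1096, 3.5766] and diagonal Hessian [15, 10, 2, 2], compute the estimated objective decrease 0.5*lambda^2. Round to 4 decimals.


Step 1: H is diagonal, so H^(-1) * g = [0.1831, 0.275, 1.5548, 1.7883].
Step 2: g^T H^(-1) g = sum_i g_i^2 / H_ii
  = (2.7463)^2/15 + (2.7497)^2/10 + (3.1096)^2/2 + (3.5766)^2/2
  = 0.5028 + 0.7561 + 4.8348 + 6.396 = 12.4897
Step 3: Objective decrease = 0.5 * g^T H^(-1) g = 6.2449


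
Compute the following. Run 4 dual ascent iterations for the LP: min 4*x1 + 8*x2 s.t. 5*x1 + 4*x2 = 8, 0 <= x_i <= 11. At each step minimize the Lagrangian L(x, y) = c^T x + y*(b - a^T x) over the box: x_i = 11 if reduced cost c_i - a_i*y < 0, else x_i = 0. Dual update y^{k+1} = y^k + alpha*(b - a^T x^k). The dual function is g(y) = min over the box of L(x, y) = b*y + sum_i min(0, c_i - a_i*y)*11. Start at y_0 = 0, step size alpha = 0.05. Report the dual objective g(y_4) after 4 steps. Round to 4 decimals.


Dual ascent for LP: min 4*x1 + 8*x2, 5*x1 + 4*x2 = 8, 0 <= x_i <= 11
Step 1: y^k = 0.0, reduced costs: (4.0, 8.0)
  x^k = (0.0, 0.0), subgradient = b - a^T x = 8.0
  y^{k+1} = 0.0 + 0.05*8.0 = 0.4
Step 2: y^k = 0.4, reduced costs: (2.0, 6.4)
  x^k = (0.0, 0.0), subgradient = b - a^T x = 8.0
  y^{k+1} = 0.4 + 0.05*8.0 = 0.8
Step 3: y^k = 0.8, reduced costs: (0.0, 4.8)
  x^k = (0.0, 0.0), subgradient = b - a^T x = 8.0
  y^{k+1} = 0.8 + 0.05*8.0 = 1.2
Step 4: y^k = 1.2, reduced costs: (-2.0, 3.2)
  x^k = (11.0, 0.0), subgradient = b - a^T x = -47.0
  y^{k+1} = 1.2 + 0.05*-47.0 = -1.15
Dual objective at y_4 = -1.15: reduced costs (9.75, 12.6), box minimizer x = (0.0, 0.0)
g(y_4) = b*y + (c1 - a1*y)*x1 + (c2 - a2*y)*x2 = 8*(-1.15) + 9.75*0.0 + 12.6*0.0 = -9.2 + 0.0 + 0.0 = -9.2


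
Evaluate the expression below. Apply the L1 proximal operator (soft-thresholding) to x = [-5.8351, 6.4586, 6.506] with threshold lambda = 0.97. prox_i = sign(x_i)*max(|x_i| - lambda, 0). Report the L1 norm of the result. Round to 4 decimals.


Soft-thresholding with lambda = 0.97:
prox(-5.8351) = sign(-5.8351)*max(|-5.8351| - 0.97, 0) = -4.8651
prox(6.4586) = sign(6.4586)*max(|6.4586| - 0.97, 0) = 5.4886
prox(6.506) = sign(6.506)*max(|6.506| - 0.97, 0) = 5.536
prox(x) = [-4.8651, 5.4886, 5.536]
||prox(x)||_1 = 4.8651 + 5.4886 + 5.536 = 15.8897


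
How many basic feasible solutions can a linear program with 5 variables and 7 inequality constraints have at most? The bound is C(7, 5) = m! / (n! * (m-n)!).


Each vertex corresponds to some choice of n active constraints out of m, so the number of vertices is at most C(m, n) = m! / (n!(m-n)!).
m = 7, n = 5
Numerator: 7 * 6 * 5 * 4 * 3
Denominator: 5! = 120
C(7, 5) = 21


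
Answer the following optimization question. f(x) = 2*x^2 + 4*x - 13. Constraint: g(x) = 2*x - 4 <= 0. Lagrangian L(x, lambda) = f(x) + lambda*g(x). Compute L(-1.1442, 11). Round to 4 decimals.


Step 1: Evaluate f(x).
f(-1.1442) = 2*(-1.1442)^2 + 4*(-1.1442) - 13 = -14.9584
Step 2: Evaluate g(x).
g(-1.1442) = 2*-1.1442 - 4 = -6.2884
Step 3: Compute Lagrangian.
L = -14.9584 + 11*-6.2884 = -84.1308


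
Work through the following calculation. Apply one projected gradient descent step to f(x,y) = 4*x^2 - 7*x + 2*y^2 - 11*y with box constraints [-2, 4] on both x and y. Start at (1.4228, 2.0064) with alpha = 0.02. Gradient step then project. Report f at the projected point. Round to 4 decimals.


Step 1: Compute gradient at (1.4228, 2.0064).
grad_x = 2*4*1.4228 - 7 = 4.3824
grad_y = 2*2*2.0064 - 11 = -2.9744
Step 2: Gradient step.
x_raw = 1.4228 - 0.02*4.3824 = 1.3352
y_raw = 2.0064 - 0.02*-2.9744 = 2.0659
Step 3: Project onto [-2, 4].
x_proj = clip(1.3352) = 1.3352
y_proj = clip(2.0659) = 2.0659
Step 4: Evaluate f.
f(1.3352, 2.0659) = -16.4045


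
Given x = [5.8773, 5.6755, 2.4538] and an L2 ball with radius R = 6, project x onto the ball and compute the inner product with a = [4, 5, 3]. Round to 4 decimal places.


Step 1: Compute ||x|| (intermediates to 6 decimals).
||x|| = sqrt(5.8773^2 + 5.6755^2 + 2.4538^2) = 8.530832
Step 2: Project.
Since ||x|| > R, scale = R/||x|| = 6/8.530832 = 0.703331, proj(x) = scale * x
proj(x) = [4.133687, 3.991755, 1.725834]
Step 3: Dot product.
a^T * proj(x) = 4*4.133687 + 5*3.991755 + 3*1.725834 = 41.671


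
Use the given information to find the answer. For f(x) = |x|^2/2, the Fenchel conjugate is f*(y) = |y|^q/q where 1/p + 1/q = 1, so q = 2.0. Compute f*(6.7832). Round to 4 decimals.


The conjugate exponent q satisfies 1/p + 1/q = 1.
p = 2, so q = 2/(2 - 1) = 2.0
|y|^q = 6.7832^2.0 = 46.0118
f*(6.7832) = 46.0118 / 2.0 = 23.0059


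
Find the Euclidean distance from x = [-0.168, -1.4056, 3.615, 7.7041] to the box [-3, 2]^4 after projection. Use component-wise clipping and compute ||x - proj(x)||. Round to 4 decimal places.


Project each component onto [-3, 2].
clip(-0.168) = -0.168, clip(-1.4056) = -1.4056, clip(3.615) = 2.0, clip(7.7041) = 2.0
Projection = [-0.168, -1.4056, 2.0, 2.0]
Squared diffs: [0.0, 0.0, 2.6082, 32.5368]
Distance = sqrt(35.145) = 5.9283


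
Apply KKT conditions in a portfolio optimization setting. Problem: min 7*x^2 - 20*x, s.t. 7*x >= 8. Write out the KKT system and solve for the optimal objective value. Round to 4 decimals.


Step 1: Try lambda = 0 (constraint inactive).
Stationarity: 2*7*x - 20 = 0
x* = 20/(2*7) = 10/7 = 1.4286 (rounded; the exact value 10/7 is used below)
Check constraint: 7*1.4286 = 10.0002 >= 8 -- satisfied.
Step 2: Compute optimal value.
f(x*) = 7*(10/7)^2 - 20*(10/7) = -14.2857


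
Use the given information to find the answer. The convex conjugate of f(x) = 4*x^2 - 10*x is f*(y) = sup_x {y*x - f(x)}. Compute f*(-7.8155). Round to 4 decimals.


f*(y) = sup_x {y*x - a*x^2 - b*x} = sup_x {(y-b)*x - a*x^2}
FOC: (y - b) - 2a*x = 0 => x* = (y - b)/(2a)
x* = (-7.8155 + 10)/(2*4) = 0.2731
f*(-7.8155) = (y-b)^2/(4a) = (-7.8155 + 10)^2/(4*4)
= 4.772/16 = 0.2983


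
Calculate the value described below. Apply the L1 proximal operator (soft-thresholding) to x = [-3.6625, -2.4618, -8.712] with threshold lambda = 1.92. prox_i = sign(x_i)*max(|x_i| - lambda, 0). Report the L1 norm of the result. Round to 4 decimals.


Soft-thresholding with lambda = 1.92:
prox(-3.6625) = sign(-3.6625)*max(|-3.6625| - 1.92, 0) = -1.7425
prox(-2.4618) = sign(-2.4618)*max(|-2.4618| - 1.92, 0) = -0.5418
prox(-8.712) = sign(-8.712)*max(|-8.712| - 1.92, 0) = -6.792
prox(x) = [-1.7425, -0.5418, -6.792]
||prox(x)||_1 = 1.7425 + 0.5418 + 6.792 = 9.0763


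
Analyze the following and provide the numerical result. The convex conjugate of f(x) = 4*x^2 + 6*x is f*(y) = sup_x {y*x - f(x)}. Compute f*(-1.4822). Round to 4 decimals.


f*(y) = sup_x {y*x - a*x^2 - b*x} = sup_x {(y-b)*x - a*x^2}
FOC: (y - b) - 2a*x = 0 => x* = (y - b)/(2a)
x* = (-1.4822 - 6)/(2*4) = -0.9353
f*(-1.4822) = (y-b)^2/(4a) = (-1.4822 - 6)^2/(4*4)
= 55.9833/16 = 3.499


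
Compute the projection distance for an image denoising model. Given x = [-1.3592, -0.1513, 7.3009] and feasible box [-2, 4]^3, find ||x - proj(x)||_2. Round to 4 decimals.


Project each component onto [-2, 4].
clip(-1.3592) = -1.3592, clip(-0.1513) = -0.1513, clip(7.3009) = 4.0
Projection = [-1.3592, -0.1513, 4.0]
Squared diffs: [0.0, 0.0, 10.8959]
Distance = sqrt(10.8959) = 3.3009


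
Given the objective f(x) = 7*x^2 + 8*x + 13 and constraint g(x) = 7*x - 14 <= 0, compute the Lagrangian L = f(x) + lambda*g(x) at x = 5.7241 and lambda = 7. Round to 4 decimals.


Step 1: Evaluate f(x).
f(5.7241) = 7*5.7241^2 + 8*5.7241 + 13 = 288.15
Step 2: Evaluate g(x).
g(5.7241) = 7*5.7241 - 14 = 26.0687
Step 3: Compute Lagrangian.
L = 288.15 + 7*26.0687 = 470.6309


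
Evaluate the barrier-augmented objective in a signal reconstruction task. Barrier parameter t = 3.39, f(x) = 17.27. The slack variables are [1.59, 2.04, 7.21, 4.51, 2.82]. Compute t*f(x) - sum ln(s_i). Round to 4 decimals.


Step 1: Compute log-barrier.
ln values: [0.4637, 0.7129, 1.9755, 1.5063, 1.0367]
phi = -(0.4637 + 0.7129 + 1.9755 + 1.5063 + 1.0367) = -5.6952
Step 2: Compute augmented objective.
t*f(x) = 3.39*17.27 = 58.5453
Total = 58.5453 - 5.6952 = 52.8501
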